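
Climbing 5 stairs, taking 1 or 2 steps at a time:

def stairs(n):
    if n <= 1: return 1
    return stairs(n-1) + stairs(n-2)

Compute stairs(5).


Building up from base cases:
stairs(0) = 1
stairs(1) = 1
stairs(2) = stairs(1) + stairs(0) = 1 + 1 = 2
stairs(3) = stairs(2) + stairs(1) = 2 + 1 = 3
stairs(4) = stairs(3) + stairs(2) = 3 + 2 = 5
stairs(5) = stairs(4) + stairs(3) = 5 + 3 = 8

8


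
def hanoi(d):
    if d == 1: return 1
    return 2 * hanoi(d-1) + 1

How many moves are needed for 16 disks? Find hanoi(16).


hanoi(16) = 2 * hanoi(15) + 1
hanoi(15) = 2 * hanoi(14) + 1
hanoi(14) = 2 * hanoi(13) + 1
hanoi(13) = 2 * hanoi(12) + 1
hanoi(12) = 2 * hanoi(11) + 1
hanoi(11) = 2 * hanoi(10) + 1
hanoi(10) = 2 * hanoi(9) + 1
hanoi(9) = 2 * hanoi(8) + 1
hanoi(8) = 2 * hanoi(7) + 1
hanoi(7) = 2 * hanoi(6) + 1
hanoi(6) = 2 * hanoi(5) + 1
hanoi(5) = 2 * hanoi(4) + 1
hanoi(4) = 2 * hanoi(3) + 1
hanoi(3) = 2 * hanoi(2) + 1
hanoi(2) = 2 * hanoi(1) + 1
hanoi(1) = 1  (base case)
hanoi(2) = 2 * 1 + 1 = 3
hanoi(3) = 2 * 3 + 1 = 7
hanoi(4) = 2 * 7 + 1 = 15
hanoi(5) = 2 * 15 + 1 = 31
hanoi(6) = 2 * 31 + 1 = 63
hanoi(7) = 2 * 63 + 1 = 127
hanoi(8) = 2 * 127 + 1 = 255
hanoi(9) = 2 * 255 + 1 = 511
hanoi(10) = 2 * 511 + 1 = 1023
hanoi(11) = 2 * 1023 + 1 = 2047
hanoi(12) = 2 * 2047 + 1 = 4095
hanoi(13) = 2 * 4095 + 1 = 8191
hanoi(14) = 2 * 8191 + 1 = 16383
hanoi(15) = 2 * 16383 + 1 = 32767
hanoi(16) = 2 * 32767 + 1 = 65535

65535


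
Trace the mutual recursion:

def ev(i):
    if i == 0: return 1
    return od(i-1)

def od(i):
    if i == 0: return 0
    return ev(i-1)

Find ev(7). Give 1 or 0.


ev(7) = od(6)
od(6) = ev(5)
ev(5) = od(4)
od(4) = ev(3)
ev(3) = od(2)
od(2) = ev(1)
ev(1) = od(0)
od(0) = 0  (base case)
Result: 0

0


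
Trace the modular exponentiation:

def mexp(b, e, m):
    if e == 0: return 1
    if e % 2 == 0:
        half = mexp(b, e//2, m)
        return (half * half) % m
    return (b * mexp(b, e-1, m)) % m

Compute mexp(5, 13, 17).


mexp(5, 13, 17): e is odd, compute mexp(5, 12, 17)
  mexp(5, 12, 17): e is even, compute mexp(5, 6, 17)
    mexp(5, 6, 17): e is even, compute mexp(5, 3, 17)
      mexp(5, 3, 17): e is odd, compute mexp(5, 2, 17)
        mexp(5, 2, 17): e is even, compute mexp(5, 1, 17)
          mexp(5, 1, 17): e is odd, compute mexp(5, 0, 17)
          mexp(5, 0, 17) = 1
          (5 * 1) % 17 = 5
        half=5, (5*5) % 17 = 8
      (5 * 8) % 17 = 6
    half=6, (6*6) % 17 = 2
  half=2, (2*2) % 17 = 4
(5 * 4) % 17 = 3

3


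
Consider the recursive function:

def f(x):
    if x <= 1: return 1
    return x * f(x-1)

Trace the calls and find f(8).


f(8)
= 8 * f(7)
= 8 * 7 * f(6)
= 8 * 7 * 6 * f(5)
= 8 * 7 * 6 * 5 * f(4)
= 8 * 7 * 6 * 5 * 4 * f(3)
= 8 * 7 * 6 * 5 * 4 * 3 * f(2)
= 8 * 7 * 6 * 5 * 4 * 3 * 2 * f(1)
= 8 * 7 * 6 * 5 * 4 * 3 * 2 * 1
= 40320

40320


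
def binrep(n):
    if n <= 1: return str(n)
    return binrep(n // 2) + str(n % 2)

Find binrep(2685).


binrep(2685) = binrep(1342) + '1'
binrep(1342) = binrep(671) + '0'
binrep(671) = binrep(335) + '1'
binrep(335) = binrep(167) + '1'
binrep(167) = binrep(83) + '1'
binrep(83) = binrep(41) + '1'
binrep(41) = binrep(20) + '1'
binrep(20) = binrep(10) + '0'
binrep(10) = binrep(5) + '0'
binrep(5) = binrep(2) + '1'
binrep(2) = binrep(1) + '0'
binrep(1) = '1'  (base case)
Concatenating: '1' + '0' + '1' + '0' + '0' + '1' + '1' + '1' + '1' + '1' + '0' + '1' = '101001111101'

101001111101


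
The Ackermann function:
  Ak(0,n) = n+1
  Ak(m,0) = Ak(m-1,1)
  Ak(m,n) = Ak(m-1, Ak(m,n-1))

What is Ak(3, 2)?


Ak(3, 2) = Ak(2, Ak(3, 1))
  Ak(3, 1) = Ak(2, Ak(3, 0))
    Ak(3, 0) = Ak(2, 1)
      Ak(2, 1) = Ak(1, Ak(2, 0))
        Ak(2, 0) = Ak(1, 1)
          Ak(1, 1) = Ak(0, Ak(1, 0))
          Ak(1, 0) = Ak(0, 1)
          Ak(0, 1) = 2
            = Ak(0, 2)
          Ak(0, 2) = 3
        = Ak(1, 3)
        Ak(1, 3) = Ak(0, Ak(1, 2))
          Ak(1, 2) = Ak(0, Ak(1, 1))
          Ak(1, 1) = Ak(0, Ak(1, 0))
          Ak(1, 0) = Ak(0, 1)
          Ak(0, 1) = 2
            = Ak(0, 2)
          Ak(0, 2) = 3
            = Ak(0, 3)
          Ak(0, 3) = 4
          = Ak(0, 4)
          Ak(0, 4) = 5
    = Ak(2, 5)
    Ak(2, 5) = Ak(1, Ak(2, 4))
      Ak(2, 4) = Ak(1, Ak(2, 3))
... (trace truncated)
Result: Ak(3, 2) = 29

29


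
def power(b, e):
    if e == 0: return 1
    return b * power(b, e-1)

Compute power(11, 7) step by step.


power(11, 7)
= 11 * power(11, 6)
= 11 * 11 * power(11, 5)
= 11 * 11 * 11 * power(11, 4)
= 11 * 11 * 11 * 11 * power(11, 3)
= 11 * 11 * 11 * 11 * 11 * power(11, 2)
= 11 * 11 * 11 * 11 * 11 * 11 * power(11, 1)
= 11 * 11 * 11 * 11 * 11 * 11 * 11 * power(11, 0)
= 11 * 11 * 11 * 11 * 11 * 11 * 11 * 1
= 19487171

19487171


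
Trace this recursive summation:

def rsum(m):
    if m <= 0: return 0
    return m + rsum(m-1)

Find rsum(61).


rsum(61)
= 61 + 60 + 59 + 58 + 57 + 56 + 55 + 54 + 53 + 52 + 51 + 50 + 49 + 48 + 47 + 46 + 45 + 44 + 43 + 42 + 41 + 40 + 39 + 38 + 37 + 36 + 35 + 34 + 33 + 32 + 31 + 30 + 29 + 28 + 27 + 26 + 25 + 24 + 23 + 22 + 21 + 20 + 19 + 18 + 17 + 16 + 15 + 14 + 13 + 12 + 11 + 10 + 9 + 8 + 7 + 6 + 5 + 4 + 3 + 2 + 1 + rsum(0)
= 61 + 60 + 59 + 58 + 57 + 56 + 55 + 54 + 53 + 52 + 51 + 50 + 49 + 48 + 47 + 46 + 45 + 44 + 43 + 42 + 41 + 40 + 39 + 38 + 37 + 36 + 35 + 34 + 33 + 32 + 31 + 30 + 29 + 28 + 27 + 26 + 25 + 24 + 23 + 22 + 21 + 20 + 19 + 18 + 17 + 16 + 15 + 14 + 13 + 12 + 11 + 10 + 9 + 8 + 7 + 6 + 5 + 4 + 3 + 2 + 1 + 0
= 1891

1891


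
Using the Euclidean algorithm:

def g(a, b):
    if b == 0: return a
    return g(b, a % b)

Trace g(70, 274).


g(70, 274) = g(274, 70)
g(274, 70) = g(70, 64)
g(70, 64) = g(64, 6)
g(64, 6) = g(6, 4)
g(6, 4) = g(4, 2)
g(4, 2) = g(2, 0)
g(2, 0) = 2  (base case)

2


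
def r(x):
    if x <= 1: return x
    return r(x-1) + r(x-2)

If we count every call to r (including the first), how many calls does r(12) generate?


Let C(n) = total calls for r(n)
C(0) = 1, C(1) = 1
C(2) = 1 + C(1) + C(0) = 1 + 1 + 1 = 3
C(3) = 1 + C(2) + C(1) = 1 + 3 + 1 = 5
C(4) = 1 + C(3) + C(2) = 1 + 5 + 3 = 9
C(5) = 1 + C(4) + C(3) = 1 + 9 + 5 = 15
C(6) = 1 + C(5) + C(4) = 1 + 15 + 9 = 25
C(7) = 1 + C(6) + C(5) = 1 + 25 + 15 = 41
C(8) = 1 + C(7) + C(6) = 1 + 41 + 25 = 67
C(9) = 1 + C(8) + C(7) = 1 + 67 + 41 = 109
C(10) = 1 + C(9) + C(8) = 1 + 109 + 67 = 177
C(11) = 1 + C(10) + C(9) = 1 + 177 + 109 = 287
C(12) = 1 + C(11) + C(10) = 1 + 287 + 177 = 465

465


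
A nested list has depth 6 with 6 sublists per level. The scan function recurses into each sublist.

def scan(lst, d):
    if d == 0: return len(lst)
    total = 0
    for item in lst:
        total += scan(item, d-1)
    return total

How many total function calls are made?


At depth 0 (root): 1 call
At depth 1: each of 1 parents calls scan on 6 children = 6 calls
At depth 2: each of 6 parents calls scan on 6 children = 36 calls
At depth 3: each of 36 parents calls scan on 6 children = 216 calls
At depth 4: each of 216 parents calls scan on 6 children = 1296 calls
At depth 5: each of 1296 parents calls scan on 6 children = 7776 calls
At depth 6: each of 7776 parents calls scan on 6 children = 46656 calls
Total: 1 + 6 + 36 + 216 + 1296 + 7776 + 46656 = 55987

55987


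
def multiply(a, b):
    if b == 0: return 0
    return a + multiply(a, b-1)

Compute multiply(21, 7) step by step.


multiply(21, 7) = 21 + multiply(21, 6)
multiply(21, 6) = 21 + multiply(21, 5)
multiply(21, 5) = 21 + multiply(21, 4)
multiply(21, 4) = 21 + multiply(21, 3)
multiply(21, 3) = 21 + multiply(21, 2)
multiply(21, 2) = 21 + multiply(21, 1)
multiply(21, 1) = 21 + multiply(21, 0)
multiply(21, 0) = 0  (base case)
Total: 21 + 21 + 21 + 21 + 21 + 21 + 21 + 0 = 147

147


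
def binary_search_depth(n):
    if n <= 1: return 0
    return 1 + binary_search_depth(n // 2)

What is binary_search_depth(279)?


279 / 2 = 139
139 / 2 = 69
69 / 2 = 34
34 / 2 = 17
17 / 2 = 8
8 / 2 = 4
4 / 2 = 2
2 / 2 = 1
Reached 1 after 8 halvings

8


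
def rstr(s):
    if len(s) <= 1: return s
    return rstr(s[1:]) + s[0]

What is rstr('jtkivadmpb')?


rstr('jtkivadmpb') = rstr('tkivadmpb') + 'j'
rstr('tkivadmpb') = rstr('kivadmpb') + 't'
rstr('kivadmpb') = rstr('ivadmpb') + 'k'
rstr('ivadmpb') = rstr('vadmpb') + 'i'
rstr('vadmpb') = rstr('admpb') + 'v'
rstr('admpb') = rstr('dmpb') + 'a'
rstr('dmpb') = rstr('mpb') + 'd'
rstr('mpb') = rstr('pb') + 'm'
rstr('pb') = rstr('b') + 'p'
rstr('b') = 'b'  (base case)
Concatenating: 'b' + 'p' + 'm' + 'd' + 'a' + 'v' + 'i' + 'k' + 't' + 'j' = 'bpmdaviktj'

bpmdaviktj


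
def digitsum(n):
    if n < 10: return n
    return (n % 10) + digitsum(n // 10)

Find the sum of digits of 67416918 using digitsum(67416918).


digitsum(67416918) = 8 + digitsum(6741691)
digitsum(6741691) = 1 + digitsum(674169)
digitsum(674169) = 9 + digitsum(67416)
digitsum(67416) = 6 + digitsum(6741)
digitsum(6741) = 1 + digitsum(674)
digitsum(674) = 4 + digitsum(67)
digitsum(67) = 7 + digitsum(6)
digitsum(6) = 6  (base case)
Total: 8 + 1 + 9 + 6 + 1 + 4 + 7 + 6 = 42

42


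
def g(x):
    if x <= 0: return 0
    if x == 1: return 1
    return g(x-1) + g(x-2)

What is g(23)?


Computing g(23) bottom-up:
g(0) = 0
g(1) = 1
g(2) = g(1) + g(0) = 1 + 0 = 1
g(3) = g(2) + g(1) = 1 + 1 = 2
g(4) = g(3) + g(2) = 2 + 1 = 3
g(5) = g(4) + g(3) = 3 + 2 = 5
g(6) = g(5) + g(4) = 5 + 3 = 8
g(7) = g(6) + g(5) = 8 + 5 = 13
g(8) = g(7) + g(6) = 13 + 8 = 21
g(9) = g(8) + g(7) = 21 + 13 = 34
g(10) = g(9) + g(8) = 34 + 21 = 55
g(11) = g(10) + g(9) = 55 + 34 = 89
g(12) = g(11) + g(10) = 89 + 55 = 144
g(13) = g(12) + g(11) = 144 + 89 = 233
g(14) = g(13) + g(12) = 233 + 144 = 377
g(15) = g(14) + g(13) = 377 + 233 = 610
g(16) = g(15) + g(14) = 610 + 377 = 987
g(17) = g(16) + g(15) = 987 + 610 = 1597
g(18) = g(17) + g(16) = 1597 + 987 = 2584
g(19) = g(18) + g(17) = 2584 + 1597 = 4181
g(20) = g(19) + g(18) = 4181 + 2584 = 6765
g(21) = g(20) + g(19) = 6765 + 4181 = 10946
g(22) = g(21) + g(20) = 10946 + 6765 = 17711
g(23) = g(22) + g(21) = 17711 + 10946 = 28657

28657


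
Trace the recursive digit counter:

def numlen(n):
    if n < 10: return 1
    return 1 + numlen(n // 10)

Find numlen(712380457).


numlen(712380457) = 1 + numlen(71238045)
numlen(71238045) = 1 + numlen(7123804)
numlen(7123804) = 1 + numlen(712380)
numlen(712380) = 1 + numlen(71238)
numlen(71238) = 1 + numlen(7123)
numlen(7123) = 1 + numlen(712)
numlen(712) = 1 + numlen(71)
numlen(71) = 1 + numlen(7)
numlen(7) = 1  (base case: 7 < 10)
Unwinding: 1 + 1 + 1 + 1 + 1 + 1 + 1 + 1 + 1 = 9

9


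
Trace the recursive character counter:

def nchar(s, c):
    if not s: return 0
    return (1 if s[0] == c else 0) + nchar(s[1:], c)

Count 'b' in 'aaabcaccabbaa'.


s[0]='a' != 'b' -> 0
s[0]='a' != 'b' -> 0
s[0]='a' != 'b' -> 0
s[0]='b' == 'b' -> 1
s[0]='c' != 'b' -> 0
s[0]='a' != 'b' -> 0
s[0]='c' != 'b' -> 0
s[0]='c' != 'b' -> 0
s[0]='a' != 'b' -> 0
s[0]='b' == 'b' -> 1
s[0]='b' == 'b' -> 1
s[0]='a' != 'b' -> 0
s[0]='a' != 'b' -> 0
Sum: 0 + 0 + 0 + 1 + 0 + 0 + 0 + 0 + 0 + 1 + 1 + 0 + 0 = 3

3


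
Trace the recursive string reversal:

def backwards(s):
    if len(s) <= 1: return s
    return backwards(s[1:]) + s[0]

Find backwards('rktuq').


backwards('rktuq') = backwards('ktuq') + 'r'
backwards('ktuq') = backwards('tuq') + 'k'
backwards('tuq') = backwards('uq') + 't'
backwards('uq') = backwards('q') + 'u'
backwards('q') = 'q'  (base case)
Concatenating: 'q' + 'u' + 't' + 'k' + 'r' = 'qutkr'

qutkr


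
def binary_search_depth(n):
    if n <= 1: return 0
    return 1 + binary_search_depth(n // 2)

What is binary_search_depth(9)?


9 / 2 = 4
4 / 2 = 2
2 / 2 = 1
Reached 1 after 3 halvings

3


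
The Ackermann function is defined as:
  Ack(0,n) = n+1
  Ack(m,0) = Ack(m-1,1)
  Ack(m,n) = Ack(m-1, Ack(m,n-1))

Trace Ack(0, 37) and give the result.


Ack(0, 37) = 38
Result: Ack(0, 37) = 38

38


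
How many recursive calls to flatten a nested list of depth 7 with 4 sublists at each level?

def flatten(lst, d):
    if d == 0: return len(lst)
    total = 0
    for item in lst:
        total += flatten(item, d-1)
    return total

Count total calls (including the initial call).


At depth 0 (root): 1 call
At depth 1: each of 1 parents calls flatten on 4 children = 4 calls
At depth 2: each of 4 parents calls flatten on 4 children = 16 calls
At depth 3: each of 16 parents calls flatten on 4 children = 64 calls
At depth 4: each of 64 parents calls flatten on 4 children = 256 calls
At depth 5: each of 256 parents calls flatten on 4 children = 1024 calls
At depth 6: each of 1024 parents calls flatten on 4 children = 4096 calls
At depth 7: each of 4096 parents calls flatten on 4 children = 16384 calls
Total: 1 + 4 + 16 + 64 + 256 + 1024 + 4096 + 16384 = 21845

21845


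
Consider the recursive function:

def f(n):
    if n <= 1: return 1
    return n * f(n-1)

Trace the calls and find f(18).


f(18)
= 18 * f(17)
= 18 * 17 * f(16)
= 18 * 17 * 16 * f(15)
= 18 * 17 * 16 * 15 * f(14)
= 18 * 17 * 16 * 15 * 14 * f(13)
= 18 * 17 * 16 * 15 * 14 * 13 * f(12)
= 18 * 17 * 16 * 15 * 14 * 13 * 12 * f(11)
= 18 * 17 * 16 * 15 * 14 * 13 * 12 * 11 * f(10)
= 18 * 17 * 16 * 15 * 14 * 13 * 12 * 11 * 10 * f(9)
= 18 * 17 * 16 * 15 * 14 * 13 * 12 * 11 * 10 * 9 * f(8)
= 18 * 17 * 16 * 15 * 14 * 13 * 12 * 11 * 10 * 9 * 8 * f(7)
= 18 * 17 * 16 * 15 * 14 * 13 * 12 * 11 * 10 * 9 * 8 * 7 * f(6)
= 18 * 17 * 16 * 15 * 14 * 13 * 12 * 11 * 10 * 9 * 8 * 7 * 6 * f(5)
= 18 * 17 * 16 * 15 * 14 * 13 * 12 * 11 * 10 * 9 * 8 * 7 * 6 * 5 * f(4)
= 18 * 17 * 16 * 15 * 14 * 13 * 12 * 11 * 10 * 9 * 8 * 7 * 6 * 5 * 4 * f(3)
= 18 * 17 * 16 * 15 * 14 * 13 * 12 * 11 * 10 * 9 * 8 * 7 * 6 * 5 * 4 * 3 * f(2)
= 18 * 17 * 16 * 15 * 14 * 13 * 12 * 11 * 10 * 9 * 8 * 7 * 6 * 5 * 4 * 3 * 2 * f(1)
= 18 * 17 * 16 * 15 * 14 * 13 * 12 * 11 * 10 * 9 * 8 * 7 * 6 * 5 * 4 * 3 * 2 * 1
= 6402373705728000

6402373705728000


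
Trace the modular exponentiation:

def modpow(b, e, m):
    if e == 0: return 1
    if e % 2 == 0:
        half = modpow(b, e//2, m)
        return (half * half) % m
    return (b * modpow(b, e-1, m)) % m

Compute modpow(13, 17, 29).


modpow(13, 17, 29): e is odd, compute modpow(13, 16, 29)
  modpow(13, 16, 29): e is even, compute modpow(13, 8, 29)
    modpow(13, 8, 29): e is even, compute modpow(13, 4, 29)
      modpow(13, 4, 29): e is even, compute modpow(13, 2, 29)
        modpow(13, 2, 29): e is even, compute modpow(13, 1, 29)
          modpow(13, 1, 29): e is odd, compute modpow(13, 0, 29)
          modpow(13, 0, 29) = 1
          (13 * 1) % 29 = 13
        half=13, (13*13) % 29 = 24
      half=24, (24*24) % 29 = 25
    half=25, (25*25) % 29 = 16
  half=16, (16*16) % 29 = 24
(13 * 24) % 29 = 22

22


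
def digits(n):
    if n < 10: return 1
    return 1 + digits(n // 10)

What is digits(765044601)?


digits(765044601) = 1 + digits(76504460)
digits(76504460) = 1 + digits(7650446)
digits(7650446) = 1 + digits(765044)
digits(765044) = 1 + digits(76504)
digits(76504) = 1 + digits(7650)
digits(7650) = 1 + digits(765)
digits(765) = 1 + digits(76)
digits(76) = 1 + digits(7)
digits(7) = 1  (base case: 7 < 10)
Unwinding: 1 + 1 + 1 + 1 + 1 + 1 + 1 + 1 + 1 = 9

9


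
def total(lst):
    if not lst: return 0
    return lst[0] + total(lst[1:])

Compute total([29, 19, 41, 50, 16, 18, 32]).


total([29, 19, 41, 50, 16, 18, 32]) = 29 + total([19, 41, 50, 16, 18, 32])
total([19, 41, 50, 16, 18, 32]) = 19 + total([41, 50, 16, 18, 32])
total([41, 50, 16, 18, 32]) = 41 + total([50, 16, 18, 32])
total([50, 16, 18, 32]) = 50 + total([16, 18, 32])
total([16, 18, 32]) = 16 + total([18, 32])
total([18, 32]) = 18 + total([32])
total([32]) = 32 + total([])
total([]) = 0  (base case)
Total: 29 + 19 + 41 + 50 + 16 + 18 + 32 + 0 = 205

205


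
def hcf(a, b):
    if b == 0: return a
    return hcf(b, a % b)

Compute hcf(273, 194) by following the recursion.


hcf(273, 194) = hcf(194, 79)
hcf(194, 79) = hcf(79, 36)
hcf(79, 36) = hcf(36, 7)
hcf(36, 7) = hcf(7, 1)
hcf(7, 1) = hcf(1, 0)
hcf(1, 0) = 1  (base case)

1


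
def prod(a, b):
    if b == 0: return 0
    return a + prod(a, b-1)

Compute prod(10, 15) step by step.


prod(10, 15) = 10 + prod(10, 14)
prod(10, 14) = 10 + prod(10, 13)
prod(10, 13) = 10 + prod(10, 12)
prod(10, 12) = 10 + prod(10, 11)
prod(10, 11) = 10 + prod(10, 10)
prod(10, 10) = 10 + prod(10, 9)
prod(10, 9) = 10 + prod(10, 8)
prod(10, 8) = 10 + prod(10, 7)
prod(10, 7) = 10 + prod(10, 6)
prod(10, 6) = 10 + prod(10, 5)
prod(10, 5) = 10 + prod(10, 4)
prod(10, 4) = 10 + prod(10, 3)
prod(10, 3) = 10 + prod(10, 2)
prod(10, 2) = 10 + prod(10, 1)
prod(10, 1) = 10 + prod(10, 0)
prod(10, 0) = 0  (base case)
Total: 10 + 10 + 10 + 10 + 10 + 10 + 10 + 10 + 10 + 10 + 10 + 10 + 10 + 10 + 10 + 0 = 150

150


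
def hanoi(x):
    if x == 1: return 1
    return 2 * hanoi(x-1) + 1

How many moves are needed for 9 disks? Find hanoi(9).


hanoi(9) = 2 * hanoi(8) + 1
hanoi(8) = 2 * hanoi(7) + 1
hanoi(7) = 2 * hanoi(6) + 1
hanoi(6) = 2 * hanoi(5) + 1
hanoi(5) = 2 * hanoi(4) + 1
hanoi(4) = 2 * hanoi(3) + 1
hanoi(3) = 2 * hanoi(2) + 1
hanoi(2) = 2 * hanoi(1) + 1
hanoi(1) = 1  (base case)
hanoi(2) = 2 * 1 + 1 = 3
hanoi(3) = 2 * 3 + 1 = 7
hanoi(4) = 2 * 7 + 1 = 15
hanoi(5) = 2 * 15 + 1 = 31
hanoi(6) = 2 * 31 + 1 = 63
hanoi(7) = 2 * 63 + 1 = 127
hanoi(8) = 2 * 127 + 1 = 255
hanoi(9) = 2 * 255 + 1 = 511

511


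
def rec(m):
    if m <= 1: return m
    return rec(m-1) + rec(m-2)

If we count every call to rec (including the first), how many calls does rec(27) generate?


Let C(n) = total calls for rec(n)
C(0) = 1, C(1) = 1
C(2) = 1 + C(1) + C(0) = 1 + 1 + 1 = 3
C(3) = 1 + C(2) + C(1) = 1 + 3 + 1 = 5
C(4) = 1 + C(3) + C(2) = 1 + 5 + 3 = 9
C(5) = 1 + C(4) + C(3) = 1 + 9 + 5 = 15
C(6) = 1 + C(5) + C(4) = 1 + 15 + 9 = 25
C(7) = 1 + C(6) + C(5) = 1 + 25 + 15 = 41
C(8) = 1 + C(7) + C(6) = 1 + 41 + 25 = 67
C(9) = 1 + C(8) + C(7) = 1 + 67 + 41 = 109
C(10) = 1 + C(9) + C(8) = 1 + 109 + 67 = 177
C(11) = 1 + C(10) + C(9) = 1 + 177 + 109 = 287
C(12) = 1 + C(11) + C(10) = 1 + 287 + 177 = 465
C(13) = 1 + C(12) + C(11) = 1 + 465 + 287 = 753
C(14) = 1 + C(13) + C(12) = 1 + 753 + 465 = 1219
C(15) = 1 + C(14) + C(13) = 1 + 1219 + 753 = 1973
C(16) = 1 + C(15) + C(14) = 1 + 1973 + 1219 = 3193
C(17) = 1 + C(16) + C(15) = 1 + 3193 + 1973 = 5167
C(18) = 1 + C(17) + C(16) = 1 + 5167 + 3193 = 8361
C(19) = 1 + C(18) + C(17) = 1 + 8361 + 5167 = 13529
C(20) = 1 + C(19) + C(18) = 1 + 13529 + 8361 = 21891
C(21) = 1 + C(20) + C(19) = 1 + 21891 + 13529 = 35421
C(22) = 1 + C(21) + C(20) = 1 + 35421 + 21891 = 57313
C(23) = 1 + C(22) + C(21) = 1 + 57313 + 35421 = 92735
C(24) = 1 + C(23) + C(22) = 1 + 92735 + 57313 = 150049
C(25) = 1 + C(24) + C(23) = 1 + 150049 + 92735 = 242785
C(26) = 1 + C(25) + C(24) = 1 + 242785 + 150049 = 392835
C(27) = 1 + C(26) + C(25) = 1 + 392835 + 242785 = 635621

635621


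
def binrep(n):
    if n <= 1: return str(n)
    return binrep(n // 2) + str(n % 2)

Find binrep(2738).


binrep(2738) = binrep(1369) + '0'
binrep(1369) = binrep(684) + '1'
binrep(684) = binrep(342) + '0'
binrep(342) = binrep(171) + '0'
binrep(171) = binrep(85) + '1'
binrep(85) = binrep(42) + '1'
binrep(42) = binrep(21) + '0'
binrep(21) = binrep(10) + '1'
binrep(10) = binrep(5) + '0'
binrep(5) = binrep(2) + '1'
binrep(2) = binrep(1) + '0'
binrep(1) = '1'  (base case)
Concatenating: '1' + '0' + '1' + '0' + '1' + '0' + '1' + '1' + '0' + '0' + '1' + '0' = '101010110010'

101010110010


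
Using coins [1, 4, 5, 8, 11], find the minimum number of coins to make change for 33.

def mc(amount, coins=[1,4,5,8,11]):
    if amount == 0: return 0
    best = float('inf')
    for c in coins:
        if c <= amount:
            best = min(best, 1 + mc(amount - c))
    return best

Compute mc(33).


Building up with DP:
mc(0) = 0
mc(1) = min(1+mc(0)=1+0=1) = 1
mc(2) = min(1+mc(1)=1+1=2) = 2
mc(3) = min(1+mc(2)=1+2=3) = 3
mc(4) = min(1+mc(3)=1+3=4, 1+mc(0)=1+0=1) = 1
mc(5) = min(1+mc(4)=1+1=2, 1+mc(1)=1+1=2, 1+mc(0)=1+0=1) = 1
mc(6) = min(1+mc(5)=1+1=2, 1+mc(2)=1+2=3, 1+mc(1)=1+1=2) = 2
mc(7) = min(1+mc(6)=1+2=3, 1+mc(3)=1+3=4, 1+mc(2)=1+2=3) = 3
mc(8) = min(1+mc(7)=1+3=4, 1+mc(4)=1+1=2, 1+mc(3)=1+3=4, 1+mc(0)=1+0=1) = 1
mc(9) = min(1+mc(8)=1+1=2, 1+mc(5)=1+1=2, 1+mc(4)=1+1=2, 1+mc(1)=1+1=2) = 2
mc(10) = min(1+mc(9)=1+2=3, 1+mc(6)=1+2=3, 1+mc(5)=1+1=2, 1+mc(2)=1+2=3) = 2
mc(11) = min(1+mc(10)=1+2=3, 1+mc(7)=1+3=4, 1+mc(6)=1+2=3, 1+mc(3)=1+3=4, 1+mc(0)=1+0=1) = 1
mc(12) = min(1+mc(11)=1+1=2, 1+mc(8)=1+1=2, 1+mc(7)=1+3=4, 1+mc(4)=1+1=2, 1+mc(1)=1+1=2) = 2
mc(13) = min(1+mc(12)=1+2=3, 1+mc(9)=1+2=3, 1+mc(8)=1+1=2, 1+mc(5)=1+1=2, 1+mc(2)=1+2=3) = 2
mc(14) = min(1+mc(13)=1+2=3, 1+mc(10)=1+2=3, 1+mc(9)=1+2=3, 1+mc(6)=1+2=3, 1+mc(3)=1+3=4) = 3
mc(15) = min(1+mc(14)=1+3=4, 1+mc(11)=1+1=2, 1+mc(10)=1+2=3, 1+mc(7)=1+3=4, 1+mc(4)=1+1=2) = 2
mc(16) = min(1+mc(15)=1+2=3, 1+mc(12)=1+2=3, 1+mc(11)=1+1=2, 1+mc(8)=1+1=2, 1+mc(5)=1+1=2) = 2
mc(17) = min(1+mc(16)=1+2=3, 1+mc(13)=1+2=3, 1+mc(12)=1+2=3, 1+mc(9)=1+2=3, 1+mc(6)=1+2=3) = 3
mc(18) = min(1+mc(17)=1+3=4, 1+mc(14)=1+3=4, 1+mc(13)=1+2=3, 1+mc(10)=1+2=3, 1+mc(7)=1+3=4) = 3
mc(19) = min(1+mc(18)=1+3=4, 1+mc(15)=1+2=3, 1+mc(14)=1+3=4, 1+mc(11)=1+1=2, 1+mc(8)=1+1=2) = 2
mc(20) = min(1+mc(19)=1+2=3, 1+mc(16)=1+2=3, 1+mc(15)=1+2=3, 1+mc(12)=1+2=3, 1+mc(9)=1+2=3) = 3
mc(21) = min(1+mc(20)=1+3=4, 1+mc(17)=1+3=4, 1+mc(16)=1+2=3, 1+mc(13)=1+2=3, 1+mc(10)=1+2=3) = 3
mc(22) = min(1+mc(21)=1+3=4, 1+mc(18)=1+3=4, 1+mc(17)=1+3=4, 1+mc(14)=1+3=4, 1+mc(11)=1+1=2) = 2
mc(23) = min(1+mc(22)=1+2=3, 1+mc(19)=1+2=3, 1+mc(18)=1+3=4, 1+mc(15)=1+2=3, 1+mc(12)=1+2=3) = 3
mc(24) = min(1+mc(23)=1+3=4, 1+mc(20)=1+3=4, 1+mc(19)=1+2=3, 1+mc(16)=1+2=3, 1+mc(13)=1+2=3) = 3
mc(25) = min(1+mc(24)=1+3=4, 1+mc(21)=1+3=4, 1+mc(20)=1+3=4, 1+mc(17)=1+3=4, 1+mc(14)=1+3=4) = 4
mc(26) = min(1+mc(25)=1+4=5, 1+mc(22)=1+2=3, 1+mc(21)=1+3=4, 1+mc(18)=1+3=4, 1+mc(15)=1+2=3) = 3
mc(27) = min(1+mc(26)=1+3=4, 1+mc(23)=1+3=4, 1+mc(22)=1+2=3, 1+mc(19)=1+2=3, 1+mc(16)=1+2=3) = 3
mc(28) = min(1+mc(27)=1+3=4, 1+mc(24)=1+3=4, 1+mc(23)=1+3=4, 1+mc(20)=1+3=4, 1+mc(17)=1+3=4) = 4
mc(29) = min(1+mc(28)=1+4=5, 1+mc(25)=1+4=5, 1+mc(24)=1+3=4, 1+mc(21)=1+3=4, 1+mc(18)=1+3=4) = 4
mc(30) = min(1+mc(29)=1+4=5, 1+mc(26)=1+3=4, 1+mc(25)=1+4=5, 1+mc(22)=1+2=3, 1+mc(19)=1+2=3) = 3
mc(31) = min(1+mc(30)=1+3=4, 1+mc(27)=1+3=4, 1+mc(26)=1+3=4, 1+mc(23)=1+3=4, 1+mc(20)=1+3=4) = 4
mc(32) = min(1+mc(31)=1+4=5, 1+mc(28)=1+4=5, 1+mc(27)=1+3=4, 1+mc(24)=1+3=4, 1+mc(21)=1+3=4) = 4
mc(33) = min(1+mc(32)=1+4=5, 1+mc(29)=1+4=5, 1+mc(28)=1+4=5, 1+mc(25)=1+4=5, 1+mc(22)=1+2=3) = 3

3


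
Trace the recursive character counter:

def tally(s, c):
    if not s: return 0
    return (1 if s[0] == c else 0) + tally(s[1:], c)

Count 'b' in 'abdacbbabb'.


s[0]='a' != 'b' -> 0
s[0]='b' == 'b' -> 1
s[0]='d' != 'b' -> 0
s[0]='a' != 'b' -> 0
s[0]='c' != 'b' -> 0
s[0]='b' == 'b' -> 1
s[0]='b' == 'b' -> 1
s[0]='a' != 'b' -> 0
s[0]='b' == 'b' -> 1
s[0]='b' == 'b' -> 1
Sum: 0 + 1 + 0 + 0 + 0 + 1 + 1 + 0 + 1 + 1 = 5

5


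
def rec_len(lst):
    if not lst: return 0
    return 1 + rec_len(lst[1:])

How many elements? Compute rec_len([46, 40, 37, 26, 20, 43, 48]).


rec_len([46, 40, 37, 26, 20, 43, 48]) = 1 + rec_len([40, 37, 26, 20, 43, 48])
rec_len([40, 37, 26, 20, 43, 48]) = 1 + rec_len([37, 26, 20, 43, 48])
rec_len([37, 26, 20, 43, 48]) = 1 + rec_len([26, 20, 43, 48])
rec_len([26, 20, 43, 48]) = 1 + rec_len([20, 43, 48])
rec_len([20, 43, 48]) = 1 + rec_len([43, 48])
rec_len([43, 48]) = 1 + rec_len([48])
rec_len([48]) = 1 + rec_len([])
rec_len([]) = 0  (base case)
Unwinding: 1 + 1 + 1 + 1 + 1 + 1 + 1 + 0 = 7

7


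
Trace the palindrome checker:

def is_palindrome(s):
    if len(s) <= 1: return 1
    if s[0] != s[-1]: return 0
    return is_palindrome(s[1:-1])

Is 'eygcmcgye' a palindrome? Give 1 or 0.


is_palindrome('eygcmcgye'): s[0]='e' == s[-1]='e' -> check is_palindrome('ygcmcgy')
is_palindrome('ygcmcgy'): s[0]='y' == s[-1]='y' -> check is_palindrome('gcmcg')
is_palindrome('gcmcg'): s[0]='g' == s[-1]='g' -> check is_palindrome('cmc')
is_palindrome('cmc'): s[0]='c' == s[-1]='c' -> check is_palindrome('m')
is_palindrome('m'): len <= 1 -> return 1  (base case)
Result: 1 (palindrome)

1


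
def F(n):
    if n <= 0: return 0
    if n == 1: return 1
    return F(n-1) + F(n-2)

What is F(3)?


Computing F(3) bottom-up:
F(0) = 0
F(1) = 1
F(2) = F(1) + F(0) = 1 + 0 = 1
F(3) = F(2) + F(1) = 1 + 1 = 2

2


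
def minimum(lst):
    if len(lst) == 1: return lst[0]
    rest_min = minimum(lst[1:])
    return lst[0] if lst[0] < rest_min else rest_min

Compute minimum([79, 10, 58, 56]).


minimum([79, 10, 58, 56]): compare 79 with minimum([10, 58, 56])
minimum([10, 58, 56]): compare 10 with minimum([58, 56])
minimum([58, 56]): compare 58 with minimum([56])
minimum([56]) = 56  (base case)
Compare 58 with 56 -> 56
Compare 10 with 56 -> 10
Compare 79 with 10 -> 10

10


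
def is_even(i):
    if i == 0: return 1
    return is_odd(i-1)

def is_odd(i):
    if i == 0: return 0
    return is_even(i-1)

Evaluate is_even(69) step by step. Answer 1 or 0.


is_even(69) = is_odd(68)
is_odd(68) = is_even(67)
is_even(67) = is_odd(66)
is_odd(66) = is_even(65)
is_even(65) = is_odd(64)
is_odd(64) = is_even(63)
is_even(63) = is_odd(62)
is_odd(62) = is_even(61)
is_even(61) = is_odd(60)
is_odd(60) = is_even(59)
is_even(59) = is_odd(58)
is_odd(58) = is_even(57)
is_even(57) = is_odd(56)
is_odd(56) = is_even(55)
is_even(55) = is_odd(54)
is_odd(54) = is_even(53)
is_even(53) = is_odd(52)
is_odd(52) = is_even(51)
is_even(51) = is_odd(50)
is_odd(50) = is_even(49)
is_even(49) = is_odd(48)
is_odd(48) = is_even(47)
is_even(47) = is_odd(46)
is_odd(46) = is_even(45)
is_even(45) = is_odd(44)
is_odd(44) = is_even(43)
is_even(43) = is_odd(42)
is_odd(42) = is_even(41)
is_even(41) = is_odd(40)
is_odd(40) = is_even(39)
is_even(39) = is_odd(38)
is_odd(38) = is_even(37)
is_even(37) = is_odd(36)
is_odd(36) = is_even(35)
is_even(35) = is_odd(34)
is_odd(34) = is_even(33)
is_even(33) = is_odd(32)
is_odd(32) = is_even(31)
is_even(31) = is_odd(30)
is_odd(30) = is_even(29)
is_even(29) = is_odd(28)
is_odd(28) = is_even(27)
is_even(27) = is_odd(26)
is_odd(26) = is_even(25)
is_even(25) = is_odd(24)
is_odd(24) = is_even(23)
is_even(23) = is_odd(22)
is_odd(22) = is_even(21)
is_even(21) = is_odd(20)
is_odd(20) = is_even(19)
is_even(19) = is_odd(18)
is_odd(18) = is_even(17)
is_even(17) = is_odd(16)
is_odd(16) = is_even(15)
is_even(15) = is_odd(14)
is_odd(14) = is_even(13)
is_even(13) = is_odd(12)
is_odd(12) = is_even(11)
is_even(11) = is_odd(10)
is_odd(10) = is_even(9)
is_even(9) = is_odd(8)
is_odd(8) = is_even(7)
is_even(7) = is_odd(6)
is_odd(6) = is_even(5)
is_even(5) = is_odd(4)
is_odd(4) = is_even(3)
is_even(3) = is_odd(2)
is_odd(2) = is_even(1)
is_even(1) = is_odd(0)
is_odd(0) = 0  (base case)
Result: 0

0


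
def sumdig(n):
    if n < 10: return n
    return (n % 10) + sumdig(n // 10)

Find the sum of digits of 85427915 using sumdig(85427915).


sumdig(85427915) = 5 + sumdig(8542791)
sumdig(8542791) = 1 + sumdig(854279)
sumdig(854279) = 9 + sumdig(85427)
sumdig(85427) = 7 + sumdig(8542)
sumdig(8542) = 2 + sumdig(854)
sumdig(854) = 4 + sumdig(85)
sumdig(85) = 5 + sumdig(8)
sumdig(8) = 8  (base case)
Total: 5 + 1 + 9 + 7 + 2 + 4 + 5 + 8 = 41

41


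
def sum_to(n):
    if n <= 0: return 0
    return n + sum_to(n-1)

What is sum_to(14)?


sum_to(14)
= 14 + 13 + 12 + 11 + 10 + 9 + 8 + 7 + 6 + 5 + 4 + 3 + 2 + 1 + sum_to(0)
= 14 + 13 + 12 + 11 + 10 + 9 + 8 + 7 + 6 + 5 + 4 + 3 + 2 + 1 + 0
= 105

105


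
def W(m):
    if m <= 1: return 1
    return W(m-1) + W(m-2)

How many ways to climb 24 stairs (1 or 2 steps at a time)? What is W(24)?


Building up from base cases:
W(0) = 1
W(1) = 1
W(2) = W(1) + W(0) = 1 + 1 = 2
W(3) = W(2) + W(1) = 2 + 1 = 3
W(4) = W(3) + W(2) = 3 + 2 = 5
W(5) = W(4) + W(3) = 5 + 3 = 8
W(6) = W(5) + W(4) = 8 + 5 = 13
W(7) = W(6) + W(5) = 13 + 8 = 21
W(8) = W(7) + W(6) = 21 + 13 = 34
W(9) = W(8) + W(7) = 34 + 21 = 55
W(10) = W(9) + W(8) = 55 + 34 = 89
W(11) = W(10) + W(9) = 89 + 55 = 144
W(12) = W(11) + W(10) = 144 + 89 = 233
W(13) = W(12) + W(11) = 233 + 144 = 377
W(14) = W(13) + W(12) = 377 + 233 = 610
W(15) = W(14) + W(13) = 610 + 377 = 987
W(16) = W(15) + W(14) = 987 + 610 = 1597
W(17) = W(16) + W(15) = 1597 + 987 = 2584
W(18) = W(17) + W(16) = 2584 + 1597 = 4181
W(19) = W(18) + W(17) = 4181 + 2584 = 6765
W(20) = W(19) + W(18) = 6765 + 4181 = 10946
W(21) = W(20) + W(19) = 10946 + 6765 = 17711
W(22) = W(21) + W(20) = 17711 + 10946 = 28657
W(23) = W(22) + W(21) = 28657 + 17711 = 46368
W(24) = W(23) + W(22) = 46368 + 28657 = 75025

75025


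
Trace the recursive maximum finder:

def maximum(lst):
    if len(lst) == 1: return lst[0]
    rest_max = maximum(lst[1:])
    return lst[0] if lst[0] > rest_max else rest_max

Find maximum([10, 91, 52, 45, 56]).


maximum([10, 91, 52, 45, 56]): compare 10 with maximum([91, 52, 45, 56])
maximum([91, 52, 45, 56]): compare 91 with maximum([52, 45, 56])
maximum([52, 45, 56]): compare 52 with maximum([45, 56])
maximum([45, 56]): compare 45 with maximum([56])
maximum([56]) = 56  (base case)
Compare 45 with 56 -> 56
Compare 52 with 56 -> 56
Compare 91 with 56 -> 91
Compare 10 with 91 -> 91

91


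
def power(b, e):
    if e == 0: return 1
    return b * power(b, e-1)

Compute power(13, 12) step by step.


power(13, 12)
= 13 * power(13, 11)
= 13 * 13 * power(13, 10)
= 13 * 13 * 13 * power(13, 9)
= 13 * 13 * 13 * 13 * power(13, 8)
= 13 * 13 * 13 * 13 * 13 * power(13, 7)
= 13 * 13 * 13 * 13 * 13 * 13 * power(13, 6)
= 13 * 13 * 13 * 13 * 13 * 13 * 13 * power(13, 5)
= 13 * 13 * 13 * 13 * 13 * 13 * 13 * 13 * power(13, 4)
= 13 * 13 * 13 * 13 * 13 * 13 * 13 * 13 * 13 * power(13, 3)
= 13 * 13 * 13 * 13 * 13 * 13 * 13 * 13 * 13 * 13 * power(13, 2)
= 13 * 13 * 13 * 13 * 13 * 13 * 13 * 13 * 13 * 13 * 13 * power(13, 1)
= 13 * 13 * 13 * 13 * 13 * 13 * 13 * 13 * 13 * 13 * 13 * 13 * power(13, 0)
= 13 * 13 * 13 * 13 * 13 * 13 * 13 * 13 * 13 * 13 * 13 * 13 * 1
= 23298085122481

23298085122481


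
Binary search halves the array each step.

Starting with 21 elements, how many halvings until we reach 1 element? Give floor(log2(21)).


21 / 2 = 10
10 / 2 = 5
5 / 2 = 2
2 / 2 = 1
Reached 1 after 4 halvings

4


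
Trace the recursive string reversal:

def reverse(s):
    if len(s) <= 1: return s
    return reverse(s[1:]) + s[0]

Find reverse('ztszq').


reverse('ztszq') = reverse('tszq') + 'z'
reverse('tszq') = reverse('szq') + 't'
reverse('szq') = reverse('zq') + 's'
reverse('zq') = reverse('q') + 'z'
reverse('q') = 'q'  (base case)
Concatenating: 'q' + 'z' + 's' + 't' + 'z' = 'qzstz'

qzstz


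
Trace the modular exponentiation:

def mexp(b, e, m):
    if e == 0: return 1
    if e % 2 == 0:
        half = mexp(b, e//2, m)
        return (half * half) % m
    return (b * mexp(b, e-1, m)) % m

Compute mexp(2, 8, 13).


mexp(2, 8, 13): e is even, compute mexp(2, 4, 13)
  mexp(2, 4, 13): e is even, compute mexp(2, 2, 13)
    mexp(2, 2, 13): e is even, compute mexp(2, 1, 13)
      mexp(2, 1, 13): e is odd, compute mexp(2, 0, 13)
        mexp(2, 0, 13) = 1
      (2 * 1) % 13 = 2
    half=2, (2*2) % 13 = 4
  half=4, (4*4) % 13 = 3
half=3, (3*3) % 13 = 9

9


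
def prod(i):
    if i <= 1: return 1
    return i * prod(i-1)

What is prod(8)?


prod(8)
= 8 * prod(7)
= 8 * 7 * prod(6)
= 8 * 7 * 6 * prod(5)
= 8 * 7 * 6 * 5 * prod(4)
= 8 * 7 * 6 * 5 * 4 * prod(3)
= 8 * 7 * 6 * 5 * 4 * 3 * prod(2)
= 8 * 7 * 6 * 5 * 4 * 3 * 2 * prod(1)
= 8 * 7 * 6 * 5 * 4 * 3 * 2 * 1
= 40320

40320


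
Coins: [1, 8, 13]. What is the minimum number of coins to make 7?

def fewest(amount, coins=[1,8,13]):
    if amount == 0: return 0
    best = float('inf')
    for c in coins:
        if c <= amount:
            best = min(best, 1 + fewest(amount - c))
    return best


Building up with DP:
fewest(0) = 0
fewest(1) = min(1+fewest(0)=1+0=1) = 1
fewest(2) = min(1+fewest(1)=1+1=2) = 2
fewest(3) = min(1+fewest(2)=1+2=3) = 3
fewest(4) = min(1+fewest(3)=1+3=4) = 4
fewest(5) = min(1+fewest(4)=1+4=5) = 5
fewest(6) = min(1+fewest(5)=1+5=6) = 6
fewest(7) = min(1+fewest(6)=1+6=7) = 7

7


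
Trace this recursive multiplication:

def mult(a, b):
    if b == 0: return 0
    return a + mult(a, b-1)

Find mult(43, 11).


mult(43, 11) = 43 + mult(43, 10)
mult(43, 10) = 43 + mult(43, 9)
mult(43, 9) = 43 + mult(43, 8)
mult(43, 8) = 43 + mult(43, 7)
mult(43, 7) = 43 + mult(43, 6)
mult(43, 6) = 43 + mult(43, 5)
mult(43, 5) = 43 + mult(43, 4)
mult(43, 4) = 43 + mult(43, 3)
mult(43, 3) = 43 + mult(43, 2)
mult(43, 2) = 43 + mult(43, 1)
mult(43, 1) = 43 + mult(43, 0)
mult(43, 0) = 0  (base case)
Total: 43 + 43 + 43 + 43 + 43 + 43 + 43 + 43 + 43 + 43 + 43 + 0 = 473

473


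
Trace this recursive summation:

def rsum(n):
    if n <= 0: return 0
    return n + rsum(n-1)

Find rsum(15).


rsum(15)
= 15 + 14 + 13 + 12 + 11 + 10 + 9 + 8 + 7 + 6 + 5 + 4 + 3 + 2 + 1 + rsum(0)
= 15 + 14 + 13 + 12 + 11 + 10 + 9 + 8 + 7 + 6 + 5 + 4 + 3 + 2 + 1 + 0
= 120

120


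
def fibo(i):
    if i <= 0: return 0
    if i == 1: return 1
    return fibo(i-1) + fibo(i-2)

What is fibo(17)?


Computing fibo(17) bottom-up:
fibo(0) = 0
fibo(1) = 1
fibo(2) = fibo(1) + fibo(0) = 1 + 0 = 1
fibo(3) = fibo(2) + fibo(1) = 1 + 1 = 2
fibo(4) = fibo(3) + fibo(2) = 2 + 1 = 3
fibo(5) = fibo(4) + fibo(3) = 3 + 2 = 5
fibo(6) = fibo(5) + fibo(4) = 5 + 3 = 8
fibo(7) = fibo(6) + fibo(5) = 8 + 5 = 13
fibo(8) = fibo(7) + fibo(6) = 13 + 8 = 21
fibo(9) = fibo(8) + fibo(7) = 21 + 13 = 34
fibo(10) = fibo(9) + fibo(8) = 34 + 21 = 55
fibo(11) = fibo(10) + fibo(9) = 55 + 34 = 89
fibo(12) = fibo(11) + fibo(10) = 89 + 55 = 144
fibo(13) = fibo(12) + fibo(11) = 144 + 89 = 233
fibo(14) = fibo(13) + fibo(12) = 233 + 144 = 377
fibo(15) = fibo(14) + fibo(13) = 377 + 233 = 610
fibo(16) = fibo(15) + fibo(14) = 610 + 377 = 987
fibo(17) = fibo(16) + fibo(15) = 987 + 610 = 1597

1597


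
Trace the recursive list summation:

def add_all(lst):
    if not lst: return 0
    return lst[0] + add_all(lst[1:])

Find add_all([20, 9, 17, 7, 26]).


add_all([20, 9, 17, 7, 26]) = 20 + add_all([9, 17, 7, 26])
add_all([9, 17, 7, 26]) = 9 + add_all([17, 7, 26])
add_all([17, 7, 26]) = 17 + add_all([7, 26])
add_all([7, 26]) = 7 + add_all([26])
add_all([26]) = 26 + add_all([])
add_all([]) = 0  (base case)
Total: 20 + 9 + 17 + 7 + 26 + 0 = 79

79


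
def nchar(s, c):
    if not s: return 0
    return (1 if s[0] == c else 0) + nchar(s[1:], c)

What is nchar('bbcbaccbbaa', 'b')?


s[0]='b' == 'b' -> 1
s[0]='b' == 'b' -> 1
s[0]='c' != 'b' -> 0
s[0]='b' == 'b' -> 1
s[0]='a' != 'b' -> 0
s[0]='c' != 'b' -> 0
s[0]='c' != 'b' -> 0
s[0]='b' == 'b' -> 1
s[0]='b' == 'b' -> 1
s[0]='a' != 'b' -> 0
s[0]='a' != 'b' -> 0
Sum: 1 + 1 + 0 + 1 + 0 + 0 + 0 + 1 + 1 + 0 + 0 = 5

5


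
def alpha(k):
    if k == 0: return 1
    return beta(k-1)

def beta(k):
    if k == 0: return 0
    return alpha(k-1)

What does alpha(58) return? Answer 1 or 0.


alpha(58) = beta(57)
beta(57) = alpha(56)
alpha(56) = beta(55)
beta(55) = alpha(54)
alpha(54) = beta(53)
beta(53) = alpha(52)
alpha(52) = beta(51)
beta(51) = alpha(50)
alpha(50) = beta(49)
beta(49) = alpha(48)
alpha(48) = beta(47)
beta(47) = alpha(46)
alpha(46) = beta(45)
beta(45) = alpha(44)
alpha(44) = beta(43)
beta(43) = alpha(42)
alpha(42) = beta(41)
beta(41) = alpha(40)
alpha(40) = beta(39)
beta(39) = alpha(38)
alpha(38) = beta(37)
beta(37) = alpha(36)
alpha(36) = beta(35)
beta(35) = alpha(34)
alpha(34) = beta(33)
beta(33) = alpha(32)
alpha(32) = beta(31)
beta(31) = alpha(30)
alpha(30) = beta(29)
beta(29) = alpha(28)
alpha(28) = beta(27)
beta(27) = alpha(26)
alpha(26) = beta(25)
beta(25) = alpha(24)
alpha(24) = beta(23)
beta(23) = alpha(22)
alpha(22) = beta(21)
beta(21) = alpha(20)
alpha(20) = beta(19)
beta(19) = alpha(18)
alpha(18) = beta(17)
beta(17) = alpha(16)
alpha(16) = beta(15)
beta(15) = alpha(14)
alpha(14) = beta(13)
beta(13) = alpha(12)
alpha(12) = beta(11)
beta(11) = alpha(10)
alpha(10) = beta(9)
beta(9) = alpha(8)
alpha(8) = beta(7)
beta(7) = alpha(6)
alpha(6) = beta(5)
beta(5) = alpha(4)
alpha(4) = beta(3)
beta(3) = alpha(2)
alpha(2) = beta(1)
beta(1) = alpha(0)
alpha(0) = 1  (base case)
Result: 1

1


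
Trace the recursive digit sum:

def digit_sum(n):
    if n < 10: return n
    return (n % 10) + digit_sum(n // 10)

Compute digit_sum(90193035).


digit_sum(90193035) = 5 + digit_sum(9019303)
digit_sum(9019303) = 3 + digit_sum(901930)
digit_sum(901930) = 0 + digit_sum(90193)
digit_sum(90193) = 3 + digit_sum(9019)
digit_sum(9019) = 9 + digit_sum(901)
digit_sum(901) = 1 + digit_sum(90)
digit_sum(90) = 0 + digit_sum(9)
digit_sum(9) = 9  (base case)
Total: 5 + 3 + 0 + 3 + 9 + 1 + 0 + 9 = 30

30


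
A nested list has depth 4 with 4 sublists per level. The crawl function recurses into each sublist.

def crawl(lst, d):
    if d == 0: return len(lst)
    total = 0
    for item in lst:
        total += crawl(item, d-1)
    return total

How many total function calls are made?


At depth 0 (root): 1 call
At depth 1: each of 1 parents calls crawl on 4 children = 4 calls
At depth 2: each of 4 parents calls crawl on 4 children = 16 calls
At depth 3: each of 16 parents calls crawl on 4 children = 64 calls
At depth 4: each of 64 parents calls crawl on 4 children = 256 calls
Total: 1 + 4 + 16 + 64 + 256 = 341

341


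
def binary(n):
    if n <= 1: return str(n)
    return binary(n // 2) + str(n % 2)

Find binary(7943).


binary(7943) = binary(3971) + '1'
binary(3971) = binary(1985) + '1'
binary(1985) = binary(992) + '1'
binary(992) = binary(496) + '0'
binary(496) = binary(248) + '0'
binary(248) = binary(124) + '0'
binary(124) = binary(62) + '0'
binary(62) = binary(31) + '0'
binary(31) = binary(15) + '1'
binary(15) = binary(7) + '1'
binary(7) = binary(3) + '1'
binary(3) = binary(1) + '1'
binary(1) = '1'  (base case)
Concatenating: '1' + '1' + '1' + '1' + '1' + '0' + '0' + '0' + '0' + '0' + '1' + '1' + '1' = '1111100000111'

1111100000111


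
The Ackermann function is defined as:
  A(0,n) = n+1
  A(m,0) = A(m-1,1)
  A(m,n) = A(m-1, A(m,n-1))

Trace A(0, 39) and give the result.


A(0, 39) = 40
Result: A(0, 39) = 40

40


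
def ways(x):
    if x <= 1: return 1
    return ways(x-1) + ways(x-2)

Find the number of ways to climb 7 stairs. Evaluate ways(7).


Building up from base cases:
ways(0) = 1
ways(1) = 1
ways(2) = ways(1) + ways(0) = 1 + 1 = 2
ways(3) = ways(2) + ways(1) = 2 + 1 = 3
ways(4) = ways(3) + ways(2) = 3 + 2 = 5
ways(5) = ways(4) + ways(3) = 5 + 3 = 8
ways(6) = ways(5) + ways(4) = 8 + 5 = 13
ways(7) = ways(6) + ways(5) = 13 + 8 = 21

21


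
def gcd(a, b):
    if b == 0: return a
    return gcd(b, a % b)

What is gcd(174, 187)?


gcd(174, 187) = gcd(187, 174)
gcd(187, 174) = gcd(174, 13)
gcd(174, 13) = gcd(13, 5)
gcd(13, 5) = gcd(5, 3)
gcd(5, 3) = gcd(3, 2)
gcd(3, 2) = gcd(2, 1)
gcd(2, 1) = gcd(1, 0)
gcd(1, 0) = 1  (base case)

1


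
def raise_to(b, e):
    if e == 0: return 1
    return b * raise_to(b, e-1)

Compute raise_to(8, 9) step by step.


raise_to(8, 9)
= 8 * raise_to(8, 8)
= 8 * 8 * raise_to(8, 7)
= 8 * 8 * 8 * raise_to(8, 6)
= 8 * 8 * 8 * 8 * raise_to(8, 5)
= 8 * 8 * 8 * 8 * 8 * raise_to(8, 4)
= 8 * 8 * 8 * 8 * 8 * 8 * raise_to(8, 3)
= 8 * 8 * 8 * 8 * 8 * 8 * 8 * raise_to(8, 2)
= 8 * 8 * 8 * 8 * 8 * 8 * 8 * 8 * raise_to(8, 1)
= 8 * 8 * 8 * 8 * 8 * 8 * 8 * 8 * 8 * raise_to(8, 0)
= 8 * 8 * 8 * 8 * 8 * 8 * 8 * 8 * 8 * 1
= 134217728

134217728


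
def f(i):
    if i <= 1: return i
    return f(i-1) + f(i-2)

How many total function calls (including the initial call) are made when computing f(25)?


Let C(n) = total calls for f(n)
C(0) = 1, C(1) = 1
C(2) = 1 + C(1) + C(0) = 1 + 1 + 1 = 3
C(3) = 1 + C(2) + C(1) = 1 + 3 + 1 = 5
C(4) = 1 + C(3) + C(2) = 1 + 5 + 3 = 9
C(5) = 1 + C(4) + C(3) = 1 + 9 + 5 = 15
C(6) = 1 + C(5) + C(4) = 1 + 15 + 9 = 25
C(7) = 1 + C(6) + C(5) = 1 + 25 + 15 = 41
C(8) = 1 + C(7) + C(6) = 1 + 41 + 25 = 67
C(9) = 1 + C(8) + C(7) = 1 + 67 + 41 = 109
C(10) = 1 + C(9) + C(8) = 1 + 109 + 67 = 177
C(11) = 1 + C(10) + C(9) = 1 + 177 + 109 = 287
C(12) = 1 + C(11) + C(10) = 1 + 287 + 177 = 465
C(13) = 1 + C(12) + C(11) = 1 + 465 + 287 = 753
C(14) = 1 + C(13) + C(12) = 1 + 753 + 465 = 1219
C(15) = 1 + C(14) + C(13) = 1 + 1219 + 753 = 1973
C(16) = 1 + C(15) + C(14) = 1 + 1973 + 1219 = 3193
C(17) = 1 + C(16) + C(15) = 1 + 3193 + 1973 = 5167
C(18) = 1 + C(17) + C(16) = 1 + 5167 + 3193 = 8361
C(19) = 1 + C(18) + C(17) = 1 + 8361 + 5167 = 13529
C(20) = 1 + C(19) + C(18) = 1 + 13529 + 8361 = 21891
C(21) = 1 + C(20) + C(19) = 1 + 21891 + 13529 = 35421
C(22) = 1 + C(21) + C(20) = 1 + 35421 + 21891 = 57313
C(23) = 1 + C(22) + C(21) = 1 + 57313 + 35421 = 92735
C(24) = 1 + C(23) + C(22) = 1 + 92735 + 57313 = 150049
C(25) = 1 + C(24) + C(23) = 1 + 150049 + 92735 = 242785

242785
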